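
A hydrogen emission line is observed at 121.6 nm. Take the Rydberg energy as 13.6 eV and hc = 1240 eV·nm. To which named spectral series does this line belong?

ΔE = 1240/121.6 = 10.20 eV.
This matches 13.6 × (1/1² − 1/2²), so n_f = 1: the Lyman series.

Lyman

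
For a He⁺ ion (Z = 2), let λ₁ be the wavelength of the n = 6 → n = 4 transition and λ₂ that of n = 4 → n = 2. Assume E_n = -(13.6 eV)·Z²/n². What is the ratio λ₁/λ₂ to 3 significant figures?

5.40

λ ∝ 1/ΔE ∝ 1/(1/n_f² − 1/n_i²), and the Z² and hc factors cancel in the ratio.
λ₁/λ₂ = (1/2² − 1/4²)/(1/4² − 1/6²) = 0.1875/0.03472 = 5.40.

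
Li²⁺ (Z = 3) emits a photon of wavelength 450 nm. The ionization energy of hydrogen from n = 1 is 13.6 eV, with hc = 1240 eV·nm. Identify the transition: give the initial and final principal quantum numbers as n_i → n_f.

The photon energy is ΔE = hc/λ = 1240 / 450 = 2.756 eV.
With Z = 3, ΔE = 122.4 × (1/n_f² − 1/n_i²), so 1/n_f² − 1/n_i² = 0.02251.
Trying n_f = 4 gives 1/n_i² = 0.03999, i.e. n_i ≈ 5; this pair matches.

n_i = 5, n_f = 4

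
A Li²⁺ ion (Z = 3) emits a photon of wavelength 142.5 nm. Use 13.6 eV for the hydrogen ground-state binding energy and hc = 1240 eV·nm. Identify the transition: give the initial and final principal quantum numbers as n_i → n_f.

n_i = 5, n_f = 3

The photon energy is ΔE = hc/λ = 1240 / 142.5 = 8.702 eV.
With Z = 3, ΔE = 122.4 × (1/n_f² − 1/n_i²), so 1/n_f² − 1/n_i² = 0.07109.
Trying n_f = 3 gives 1/n_i² = 0.04002, i.e. n_i ≈ 5; this pair matches.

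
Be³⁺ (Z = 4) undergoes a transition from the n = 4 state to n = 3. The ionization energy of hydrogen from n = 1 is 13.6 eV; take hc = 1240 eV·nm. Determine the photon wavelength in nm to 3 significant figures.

For Z = 4 the level energies scale as Z², so the effective Rydberg energy is 13.6 × 16 = 217.6 eV.
ΔE = 217.6 × (1/3² − 1/4²) = 217.6 × 0.04861 = 10.58 eV.
λ = hc/ΔE = 1240 / 10.58 = 117 nm.

117 nm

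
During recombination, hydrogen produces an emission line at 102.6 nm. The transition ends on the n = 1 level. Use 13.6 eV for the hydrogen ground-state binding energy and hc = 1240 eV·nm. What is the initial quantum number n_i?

n_i = 3

The photon energy is ΔE = hc/λ = 1240 / 102.6 = 12.09 eV.
With Z = 1, ΔE = 13.60 × (1/n_f² − 1/n_i²), so 1/n_f² − 1/n_i² = 0.8887.
With n_f = 1: 1/n_i² = 1/1 − 0.8887 = 0.1113, so n_i ≈ 3.00.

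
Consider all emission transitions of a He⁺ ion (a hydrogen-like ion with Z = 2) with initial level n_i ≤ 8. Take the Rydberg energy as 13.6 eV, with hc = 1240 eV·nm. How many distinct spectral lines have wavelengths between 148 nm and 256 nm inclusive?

3

Enumerate all n_i → n_f pairs with 1 ≤ n_f < n_i ≤ 8 and compute λ = 1240 / [13.6·4·(1/n_f² − 1/n_i²)].
Lines falling in [148, 256] nm: 3→2 (164.1 nm), 8→3 (238.7 nm), 7→3 (251.3 nm).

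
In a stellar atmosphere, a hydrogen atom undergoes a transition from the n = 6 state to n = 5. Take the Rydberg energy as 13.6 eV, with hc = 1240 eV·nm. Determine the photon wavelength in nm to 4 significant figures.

ΔE = 13.60 × (1/5² − 1/6²) = 13.60 × 0.01222 = 0.1662 eV.
λ = hc/ΔE = 1240 / 0.1662 = 7460 nm.

7460 nm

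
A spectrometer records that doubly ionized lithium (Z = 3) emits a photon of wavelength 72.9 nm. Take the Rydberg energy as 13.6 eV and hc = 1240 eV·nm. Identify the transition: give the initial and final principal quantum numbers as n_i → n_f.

n_i = 3, n_f = 2

The photon energy is ΔE = hc/λ = 1240 / 72.9 = 17.01 eV.
With Z = 3, ΔE = 122.4 × (1/n_f² − 1/n_i²), so 1/n_f² − 1/n_i² = 0.1390.
Trying n_f = 2 gives 1/n_i² = 0.1110, i.e. n_i ≈ 3; this pair matches.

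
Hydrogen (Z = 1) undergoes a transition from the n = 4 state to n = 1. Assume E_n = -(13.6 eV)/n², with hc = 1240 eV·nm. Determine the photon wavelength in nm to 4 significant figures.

97.25 nm

ΔE = 13.60 × (1/1² − 1/4²) = 13.60 × 0.9375 = 12.75 eV.
λ = hc/ΔE = 1240 / 12.75 = 97.25 nm.
This line belongs to the Lyman series.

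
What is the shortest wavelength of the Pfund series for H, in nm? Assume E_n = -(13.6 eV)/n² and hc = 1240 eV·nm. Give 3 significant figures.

The Pfund series has lower level n_f = 5; the series limit corresponds to n_i → ∞.
ΔE_max = 13.6 × 1 / 5² = 0.5440 eV.
λ_min = 1240 / 0.5440 = 2280 nm.

2280 nm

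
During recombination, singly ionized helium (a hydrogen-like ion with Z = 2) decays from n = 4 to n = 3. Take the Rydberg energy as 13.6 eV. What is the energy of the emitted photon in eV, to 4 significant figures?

2.644 eV

The Bohr energies scale as Z², so for Z = 2: E_n = −54.40/n² eV.
E_4 = −54.40/16 = −3.400 eV and E_3 = −54.40/9 = −6.044 eV.
The photon energy is |E_4 − E_3| = 2.644 eV.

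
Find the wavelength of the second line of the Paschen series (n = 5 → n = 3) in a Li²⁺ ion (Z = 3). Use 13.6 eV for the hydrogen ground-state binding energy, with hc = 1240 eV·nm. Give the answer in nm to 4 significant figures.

142.5 nm

The Paschen series terminates on n_f = 3; the second line has n_i = 3+2 = 5.
ΔE = 122.4 × (1/3² − 1/5²) = 8.704 eV.
λ = 1240 / 8.704 = 142.5 nm.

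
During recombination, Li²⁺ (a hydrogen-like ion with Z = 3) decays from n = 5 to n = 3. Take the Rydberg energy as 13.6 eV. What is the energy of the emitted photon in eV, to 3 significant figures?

The Bohr energies scale as Z², so for Z = 3: E_n = −122.4/n² eV.
E_5 = −122.4/25 = −4.896 eV and E_3 = −122.4/9 = −13.60 eV.
The photon energy is |E_5 − E_3| = 8.70 eV.

8.70 eV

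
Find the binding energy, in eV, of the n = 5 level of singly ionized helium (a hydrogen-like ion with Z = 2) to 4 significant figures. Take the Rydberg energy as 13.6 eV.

2.176 eV

E_n = −13.6 Z²/n² = −54.40/n² eV for Z = 2.
E_5 = −54.40/25 = −2.176 eV, so ionization (to E = 0) requires 2.176 eV.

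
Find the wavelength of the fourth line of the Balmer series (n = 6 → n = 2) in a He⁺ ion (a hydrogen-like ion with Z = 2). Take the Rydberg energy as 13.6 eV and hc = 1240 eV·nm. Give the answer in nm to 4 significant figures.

The Balmer series terminates on n_f = 2; the fourth line has n_i = 2+4 = 6.
ΔE = 54.40 × (1/2² − 1/6²) = 12.09 eV.
λ = 1240 / 12.09 = 102.6 nm.

102.6 nm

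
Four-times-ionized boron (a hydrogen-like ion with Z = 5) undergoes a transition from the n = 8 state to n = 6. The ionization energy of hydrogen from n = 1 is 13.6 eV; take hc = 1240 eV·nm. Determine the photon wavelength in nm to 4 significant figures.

300.1 nm

For Z = 5 the level energies scale as Z², so the effective Rydberg energy is 13.6 × 25 = 340.0 eV.
ΔE = 340.0 × (1/6² − 1/8²) = 340.0 × 0.01215 = 4.132 eV.
λ = hc/ΔE = 1240 / 4.132 = 300.1 nm.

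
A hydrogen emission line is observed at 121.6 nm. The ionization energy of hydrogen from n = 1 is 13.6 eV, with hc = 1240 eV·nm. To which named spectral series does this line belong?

ΔE = 1240/121.6 = 10.20 eV.
This matches 13.6 × (1/1² − 1/2²), so n_f = 1: the Lyman series.

Lyman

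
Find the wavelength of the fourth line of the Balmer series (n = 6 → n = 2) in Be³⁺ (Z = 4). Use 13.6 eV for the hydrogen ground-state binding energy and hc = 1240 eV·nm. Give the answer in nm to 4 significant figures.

25.64 nm

The Balmer series terminates on n_f = 2; the fourth line has n_i = 2+4 = 6.
ΔE = 217.6 × (1/2² − 1/6²) = 48.36 eV.
λ = 1240 / 48.36 = 25.64 nm.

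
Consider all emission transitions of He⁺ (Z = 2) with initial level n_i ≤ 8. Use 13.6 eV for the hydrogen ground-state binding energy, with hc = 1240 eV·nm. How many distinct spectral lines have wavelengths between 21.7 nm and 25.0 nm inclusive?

5

Enumerate all n_i → n_f pairs with 1 ≤ n_f < n_i ≤ 8 and compute λ = 1240 / [13.6·4·(1/n_f² − 1/n_i²)].
Lines falling in [21.7, 25.0] nm: 8→1 (23.16 nm), 7→1 (23.27 nm), 6→1 (23.45 nm), 5→1 (23.74 nm), 4→1 (24.31 nm).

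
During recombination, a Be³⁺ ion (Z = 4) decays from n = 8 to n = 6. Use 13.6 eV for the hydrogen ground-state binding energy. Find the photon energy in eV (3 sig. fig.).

2.64 eV

The Bohr energies scale as Z², so for Z = 4: E_n = −217.6/n² eV.
E_8 = −217.6/64 = −3.400 eV and E_6 = −217.6/36 = −6.044 eV.
The photon energy is |E_8 − E_6| = 2.64 eV.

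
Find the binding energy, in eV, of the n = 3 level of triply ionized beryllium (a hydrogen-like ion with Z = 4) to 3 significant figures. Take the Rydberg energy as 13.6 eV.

E_n = −13.6 Z²/n² = −217.6/n² eV for Z = 4.
E_3 = −217.6/9 = −24.2 eV, so ionization (to E = 0) requires 24.2 eV.

24.2 eV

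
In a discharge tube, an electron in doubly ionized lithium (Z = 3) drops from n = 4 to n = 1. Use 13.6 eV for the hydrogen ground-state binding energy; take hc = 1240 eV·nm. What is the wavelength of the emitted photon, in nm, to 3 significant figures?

For Z = 3 the level energies scale as Z², so the effective Rydberg energy is 13.6 × 9 = 122.4 eV.
ΔE = 122.4 × (1/1² − 1/4²) = 122.4 × 0.9375 = 114.8 eV.
λ = hc/ΔE = 1240 / 114.8 = 10.8 nm.

10.8 nm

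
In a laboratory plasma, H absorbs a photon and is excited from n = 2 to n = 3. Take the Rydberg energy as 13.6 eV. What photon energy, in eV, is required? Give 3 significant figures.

E_3 = −13.60/9 = −1.511 eV and E_2 = −13.60/4 = −3.400 eV.
The photon energy is |E_3 − E_2| = 1.89 eV.

1.89 eV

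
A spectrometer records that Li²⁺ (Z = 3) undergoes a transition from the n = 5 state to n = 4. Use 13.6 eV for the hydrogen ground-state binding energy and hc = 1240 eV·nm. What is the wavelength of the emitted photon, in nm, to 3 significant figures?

For Z = 3 the level energies scale as Z², so the effective Rydberg energy is 13.6 × 9 = 122.4 eV.
ΔE = 122.4 × (1/4² − 1/5²) = 122.4 × 0.02250 = 2.754 eV.
λ = hc/ΔE = 1240 / 2.754 = 450 nm.

450 nm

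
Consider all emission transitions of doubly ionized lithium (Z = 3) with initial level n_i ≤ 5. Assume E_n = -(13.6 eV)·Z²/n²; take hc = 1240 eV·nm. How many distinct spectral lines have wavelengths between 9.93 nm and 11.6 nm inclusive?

Enumerate all n_i → n_f pairs with 1 ≤ n_f < n_i ≤ 5 and compute λ = 1240 / [13.6·9·(1/n_f² − 1/n_i²)].
Lines falling in [9.93, 11.6] nm: 5→1 (10.55 nm), 4→1 (10.81 nm), 3→1 (11.40 nm).

3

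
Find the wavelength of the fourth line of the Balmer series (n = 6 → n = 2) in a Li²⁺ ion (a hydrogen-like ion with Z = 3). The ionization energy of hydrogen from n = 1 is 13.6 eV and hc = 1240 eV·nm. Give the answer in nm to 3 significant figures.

The Balmer series terminates on n_f = 2; the fourth line has n_i = 2+4 = 6.
ΔE = 122.4 × (1/2² − 1/6²) = 27.20 eV.
λ = 1240 / 27.20 = 45.6 nm.

45.6 nm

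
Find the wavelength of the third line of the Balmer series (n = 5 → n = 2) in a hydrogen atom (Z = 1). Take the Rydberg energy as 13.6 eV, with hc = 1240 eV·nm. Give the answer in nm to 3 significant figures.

434 nm

The Balmer series terminates on n_f = 2; the third line has n_i = 2+3 = 5.
ΔE = 13.60 × (1/2² − 1/5²) = 2.856 eV.
λ = 1240 / 2.856 = 434 nm.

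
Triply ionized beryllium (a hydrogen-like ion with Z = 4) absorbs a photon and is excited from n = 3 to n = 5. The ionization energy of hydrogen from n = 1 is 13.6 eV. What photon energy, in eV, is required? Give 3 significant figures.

The Bohr energies scale as Z², so for Z = 4: E_n = −217.6/n² eV.
E_5 = −217.6/25 = −8.704 eV and E_3 = −217.6/9 = −24.18 eV.
The photon energy is |E_5 − E_3| = 15.5 eV.

15.5 eV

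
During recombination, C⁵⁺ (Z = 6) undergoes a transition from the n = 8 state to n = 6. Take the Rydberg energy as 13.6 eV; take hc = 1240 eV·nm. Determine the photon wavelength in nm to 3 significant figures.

208 nm

For Z = 6 the level energies scale as Z², so the effective Rydberg energy is 13.6 × 36 = 489.6 eV.
ΔE = 489.6 × (1/6² − 1/8²) = 489.6 × 0.01215 = 5.950 eV.
λ = hc/ΔE = 1240 / 5.950 = 208 nm.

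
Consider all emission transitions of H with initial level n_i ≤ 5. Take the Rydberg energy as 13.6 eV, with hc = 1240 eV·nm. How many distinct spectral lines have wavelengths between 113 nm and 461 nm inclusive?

2

Enumerate all n_i → n_f pairs with 1 ≤ n_f < n_i ≤ 5 and compute λ = 1240 / [13.6·1·(1/n_f² − 1/n_i²)].
Lines falling in [113, 461] nm: 2→1 (121.6 nm), 5→2 (434.2 nm).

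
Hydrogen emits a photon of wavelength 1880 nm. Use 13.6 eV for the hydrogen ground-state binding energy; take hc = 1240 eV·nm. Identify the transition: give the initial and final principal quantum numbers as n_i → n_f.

n_i = 4, n_f = 3

The photon energy is ΔE = hc/λ = 1240 / 1880 = 0.6596 eV.
With Z = 1, ΔE = 13.60 × (1/n_f² − 1/n_i²), so 1/n_f² − 1/n_i² = 0.04850.
Trying n_f = 3 gives 1/n_i² = 0.06261, i.e. n_i ≈ 4; this pair matches.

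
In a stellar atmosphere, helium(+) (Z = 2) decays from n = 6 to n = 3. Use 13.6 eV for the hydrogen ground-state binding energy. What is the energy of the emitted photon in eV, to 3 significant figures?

The Bohr energies scale as Z², so for Z = 2: E_n = −54.40/n² eV.
E_6 = −54.40/36 = −1.511 eV and E_3 = −54.40/9 = −6.044 eV.
The photon energy is |E_6 − E_3| = 4.53 eV.

4.53 eV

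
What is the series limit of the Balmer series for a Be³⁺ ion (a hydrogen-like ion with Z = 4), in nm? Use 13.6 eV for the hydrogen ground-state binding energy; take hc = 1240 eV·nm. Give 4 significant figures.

22.79 nm

The Balmer series has lower level n_f = 2; the series limit corresponds to n_i → ∞.
ΔE_max = 13.6 × 16 / 2² = 54.40 eV.
λ_min = 1240 / 54.40 = 22.79 nm.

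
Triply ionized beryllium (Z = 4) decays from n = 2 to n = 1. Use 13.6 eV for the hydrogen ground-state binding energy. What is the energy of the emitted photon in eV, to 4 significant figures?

163.2 eV

The Bohr energies scale as Z², so for Z = 4: E_n = −217.6/n² eV.
E_2 = −217.6/4 = −54.40 eV and E_1 = −217.6/1 = −217.6 eV.
The photon energy is |E_2 − E_1| = 163.2 eV.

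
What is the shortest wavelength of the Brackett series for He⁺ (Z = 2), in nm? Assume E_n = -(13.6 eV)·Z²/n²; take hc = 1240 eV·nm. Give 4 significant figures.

364.7 nm

The Brackett series has lower level n_f = 4; the series limit corresponds to n_i → ∞.
ΔE_max = 13.6 × 4 / 4² = 3.400 eV.
λ_min = 1240 / 3.400 = 364.7 nm.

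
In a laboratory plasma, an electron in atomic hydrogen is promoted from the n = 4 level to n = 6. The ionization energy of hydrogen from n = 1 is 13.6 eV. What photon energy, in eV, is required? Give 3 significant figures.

E_6 = −13.60/36 = −0.3778 eV and E_4 = −13.60/16 = −0.8500 eV.
The photon energy is |E_6 − E_4| = 0.472 eV.

0.472 eV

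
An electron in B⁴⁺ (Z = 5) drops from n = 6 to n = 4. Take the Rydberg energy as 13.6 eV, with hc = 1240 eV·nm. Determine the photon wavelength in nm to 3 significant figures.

105 nm

For Z = 5 the level energies scale as Z², so the effective Rydberg energy is 13.6 × 25 = 340.0 eV.
ΔE = 340.0 × (1/4² − 1/6²) = 340.0 × 0.03472 = 11.81 eV.
λ = hc/ΔE = 1240 / 11.81 = 105 nm.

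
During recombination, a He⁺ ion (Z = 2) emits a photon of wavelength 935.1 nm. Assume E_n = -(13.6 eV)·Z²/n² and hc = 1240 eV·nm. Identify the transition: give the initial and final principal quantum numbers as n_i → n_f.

The photon energy is ΔE = hc/λ = 1240 / 935.1 = 1.326 eV.
With Z = 2, ΔE = 54.40 × (1/n_f² − 1/n_i²), so 1/n_f² − 1/n_i² = 0.02438.
Trying n_f = 5 gives 1/n_i² = 0.01562, i.e. n_i ≈ 8; this pair matches.

n_i = 8, n_f = 5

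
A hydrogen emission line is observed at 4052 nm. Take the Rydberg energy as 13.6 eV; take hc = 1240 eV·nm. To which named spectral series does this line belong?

ΔE = 1240/4052 = 0.3060 eV.
This matches 13.6 × (1/4² − 1/5²), so n_f = 4: the Brackett series.

Brackett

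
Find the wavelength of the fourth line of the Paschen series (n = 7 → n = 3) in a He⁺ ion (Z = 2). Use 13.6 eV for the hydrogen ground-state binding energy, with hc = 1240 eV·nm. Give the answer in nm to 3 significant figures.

The Paschen series terminates on n_f = 3; the fourth line has n_i = 3+4 = 7.
ΔE = 54.40 × (1/3² − 1/7²) = 4.934 eV.
λ = 1240 / 4.934 = 251 nm.

251 nm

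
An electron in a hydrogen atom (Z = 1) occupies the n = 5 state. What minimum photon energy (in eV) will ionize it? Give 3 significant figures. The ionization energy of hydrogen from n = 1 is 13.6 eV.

0.544 eV

E_5 = −13.60/25 = −0.544 eV, so ionization (to E = 0) requires 0.544 eV.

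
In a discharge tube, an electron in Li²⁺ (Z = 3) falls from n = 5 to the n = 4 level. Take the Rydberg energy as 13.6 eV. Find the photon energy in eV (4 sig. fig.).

2.754 eV

The Bohr energies scale as Z², so for Z = 3: E_n = −122.4/n² eV.
E_5 = −122.4/25 = −4.896 eV and E_4 = −122.4/16 = −7.650 eV.
The photon energy is |E_5 − E_4| = 2.754 eV.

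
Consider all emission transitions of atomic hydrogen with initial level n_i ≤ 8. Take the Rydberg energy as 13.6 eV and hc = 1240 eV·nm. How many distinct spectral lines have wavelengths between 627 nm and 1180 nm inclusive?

4

Enumerate all n_i → n_f pairs with 1 ≤ n_f < n_i ≤ 8 and compute λ = 1240 / [13.6·1·(1/n_f² − 1/n_i²)].
Lines falling in [627, 1180] nm: 3→2 (656.5 nm), 8→3 (954.9 nm), 7→3 (1005 nm), 6→3 (1094 nm).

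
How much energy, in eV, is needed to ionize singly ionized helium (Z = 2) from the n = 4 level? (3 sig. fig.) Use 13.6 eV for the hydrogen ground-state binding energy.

3.40 eV

E_n = −13.6 Z²/n² = −54.40/n² eV for Z = 2.
E_4 = −54.40/16 = −3.40 eV, so ionization (to E = 0) requires 3.40 eV.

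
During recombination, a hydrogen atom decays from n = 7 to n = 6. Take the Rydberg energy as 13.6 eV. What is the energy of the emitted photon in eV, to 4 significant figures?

0.1002 eV

E_7 = −13.60/49 = −0.2776 eV and E_6 = −13.60/36 = −0.3778 eV.
The photon energy is |E_7 − E_6| = 0.1002 eV.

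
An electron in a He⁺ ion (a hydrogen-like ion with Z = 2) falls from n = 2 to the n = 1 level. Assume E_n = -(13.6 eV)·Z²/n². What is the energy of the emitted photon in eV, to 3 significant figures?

40.8 eV

The Bohr energies scale as Z², so for Z = 2: E_n = −54.40/n² eV.
E_2 = −54.40/4 = −13.60 eV and E_1 = −54.40/1 = −54.40 eV.
The photon energy is |E_2 − E_1| = 40.8 eV.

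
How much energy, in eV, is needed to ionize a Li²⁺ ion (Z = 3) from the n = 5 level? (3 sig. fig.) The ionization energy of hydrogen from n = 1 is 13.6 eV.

E_n = −13.6 Z²/n² = −122.4/n² eV for Z = 3.
E_5 = −122.4/25 = −4.90 eV, so ionization (to E = 0) requires 4.90 eV.

4.90 eV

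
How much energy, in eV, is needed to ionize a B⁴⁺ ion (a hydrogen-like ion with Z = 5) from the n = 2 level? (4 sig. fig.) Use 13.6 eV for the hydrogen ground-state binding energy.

E_n = −13.6 Z²/n² = −340.0/n² eV for Z = 5.
E_2 = −340.0/4 = −85.00 eV, so ionization (to E = 0) requires 85.00 eV.

85.00 eV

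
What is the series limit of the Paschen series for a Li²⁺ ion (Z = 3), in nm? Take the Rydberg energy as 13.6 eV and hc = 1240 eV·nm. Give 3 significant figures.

The Paschen series has lower level n_f = 3; the series limit corresponds to n_i → ∞.
ΔE_max = 13.6 × 9 / 3² = 13.60 eV.
λ_min = 1240 / 13.60 = 91.2 nm.

91.2 nm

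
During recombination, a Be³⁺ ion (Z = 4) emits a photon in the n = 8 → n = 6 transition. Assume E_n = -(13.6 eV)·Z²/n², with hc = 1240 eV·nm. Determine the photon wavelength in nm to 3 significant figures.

469 nm

For Z = 4 the level energies scale as Z², so the effective Rydberg energy is 13.6 × 16 = 217.6 eV.
ΔE = 217.6 × (1/6² − 1/8²) = 217.6 × 0.01215 = 2.644 eV.
λ = hc/ΔE = 1240 / 2.644 = 469 nm.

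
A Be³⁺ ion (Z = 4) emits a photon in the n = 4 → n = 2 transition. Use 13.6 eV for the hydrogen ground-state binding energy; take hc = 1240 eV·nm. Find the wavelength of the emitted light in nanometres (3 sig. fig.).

For Z = 4 the level energies scale as Z², so the effective Rydberg energy is 13.6 × 16 = 217.6 eV.
ΔE = 217.6 × (1/2² − 1/4²) = 217.6 × 0.1875 = 40.80 eV.
λ = hc/ΔE = 1240 / 40.80 = 30.4 nm.

30.4 nm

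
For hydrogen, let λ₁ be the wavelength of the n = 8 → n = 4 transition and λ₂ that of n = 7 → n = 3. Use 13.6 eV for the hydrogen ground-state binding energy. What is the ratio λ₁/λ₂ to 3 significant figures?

1.93

λ ∝ 1/ΔE ∝ 1/(1/n_f² − 1/n_i²), and the Z² and hc factors cancel in the ratio.
λ₁/λ₂ = (1/3² − 1/7²)/(1/4² − 1/8²) = 0.09070/0.04688 = 1.93.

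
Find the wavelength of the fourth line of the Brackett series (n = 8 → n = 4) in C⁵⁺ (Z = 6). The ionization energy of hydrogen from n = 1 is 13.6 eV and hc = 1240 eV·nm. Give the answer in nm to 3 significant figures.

54.0 nm

The Brackett series terminates on n_f = 4; the fourth line has n_i = 4+4 = 8.
ΔE = 489.6 × (1/4² − 1/8²) = 22.95 eV.
λ = 1240 / 22.95 = 54.0 nm.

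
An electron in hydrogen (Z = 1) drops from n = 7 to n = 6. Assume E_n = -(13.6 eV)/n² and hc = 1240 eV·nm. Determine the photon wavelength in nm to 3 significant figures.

ΔE = 13.60 × (1/6² − 1/7²) = 13.60 × 0.007370 = 0.1002 eV.
λ = hc/ΔE = 1240 / 0.1002 = 12400 nm.

12400 nm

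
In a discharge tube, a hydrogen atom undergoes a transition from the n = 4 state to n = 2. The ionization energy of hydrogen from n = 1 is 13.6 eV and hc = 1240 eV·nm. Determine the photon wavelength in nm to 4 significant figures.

ΔE = 13.60 × (1/2² − 1/4²) = 13.60 × 0.1875 = 2.550 eV.
λ = hc/ΔE = 1240 / 2.550 = 486.3 nm.
This line belongs to the Balmer series.

486.3 nm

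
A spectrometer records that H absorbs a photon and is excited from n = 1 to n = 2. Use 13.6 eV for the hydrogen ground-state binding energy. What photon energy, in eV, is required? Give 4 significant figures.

E_2 = −13.60/4 = −3.400 eV and E_1 = −13.60/1 = −13.60 eV.
The photon energy is |E_2 − E_1| = 10.20 eV.

10.20 eV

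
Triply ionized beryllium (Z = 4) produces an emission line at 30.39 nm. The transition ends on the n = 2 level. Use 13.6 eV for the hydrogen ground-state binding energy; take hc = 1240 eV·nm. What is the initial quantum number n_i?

n_i = 4

The photon energy is ΔE = hc/λ = 1240 / 30.39 = 40.80 eV.
With Z = 4, ΔE = 217.6 × (1/n_f² − 1/n_i²), so 1/n_f² − 1/n_i² = 0.1875.
With n_f = 2: 1/n_i² = 1/4 − 0.1875 = 0.06249, so n_i ≈ 4.00.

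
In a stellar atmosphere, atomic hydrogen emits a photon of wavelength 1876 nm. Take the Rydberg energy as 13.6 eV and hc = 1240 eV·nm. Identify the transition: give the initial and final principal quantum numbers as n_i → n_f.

n_i = 4, n_f = 3

The photon energy is ΔE = hc/λ = 1240 / 1876 = 0.6610 eV.
With Z = 1, ΔE = 13.60 × (1/n_f² − 1/n_i²), so 1/n_f² − 1/n_i² = 0.04860.
Trying n_f = 3 gives 1/n_i² = 0.06251, i.e. n_i ≈ 4; this pair matches.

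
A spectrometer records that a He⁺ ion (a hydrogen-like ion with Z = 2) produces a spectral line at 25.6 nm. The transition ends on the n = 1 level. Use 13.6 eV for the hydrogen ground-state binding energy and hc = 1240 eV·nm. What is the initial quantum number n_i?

The photon energy is ΔE = hc/λ = 1240 / 25.6 = 48.44 eV.
With Z = 2, ΔE = 54.40 × (1/n_f² − 1/n_i²), so 1/n_f² − 1/n_i² = 0.8904.
With n_f = 1: 1/n_i² = 1/1 − 0.8904 = 0.1096, so n_i ≈ 3.02.

n_i = 3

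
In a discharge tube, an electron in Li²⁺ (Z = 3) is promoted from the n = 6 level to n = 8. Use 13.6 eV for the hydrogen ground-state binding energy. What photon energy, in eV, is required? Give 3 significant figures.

1.49 eV

The Bohr energies scale as Z², so for Z = 3: E_n = −122.4/n² eV.
E_8 = −122.4/64 = −1.913 eV and E_6 = −122.4/36 = −3.400 eV.
The photon energy is |E_8 − E_6| = 1.49 eV.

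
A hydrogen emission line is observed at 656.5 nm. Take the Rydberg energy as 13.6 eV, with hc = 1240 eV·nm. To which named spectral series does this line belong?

ΔE = 1240/656.5 = 1.889 eV.
This matches 13.6 × (1/2² − 1/3²), so n_f = 2: the Balmer series.

Balmer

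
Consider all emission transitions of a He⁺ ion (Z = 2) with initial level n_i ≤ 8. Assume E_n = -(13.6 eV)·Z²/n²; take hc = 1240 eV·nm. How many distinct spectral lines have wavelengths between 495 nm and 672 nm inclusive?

2

Enumerate all n_i → n_f pairs with 1 ≤ n_f < n_i ≤ 8 and compute λ = 1240 / [13.6·4·(1/n_f² − 1/n_i²)].
Lines falling in [495, 672] nm: 7→4 (541.5 nm), 6→4 (656.5 nm).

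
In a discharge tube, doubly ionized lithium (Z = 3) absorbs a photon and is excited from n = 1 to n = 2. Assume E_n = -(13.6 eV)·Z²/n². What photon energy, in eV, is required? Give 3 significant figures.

The Bohr energies scale as Z², so for Z = 3: E_n = −122.4/n² eV.
E_2 = −122.4/4 = −30.60 eV and E_1 = −122.4/1 = −122.4 eV.
The photon energy is |E_2 − E_1| = 91.8 eV.

91.8 eV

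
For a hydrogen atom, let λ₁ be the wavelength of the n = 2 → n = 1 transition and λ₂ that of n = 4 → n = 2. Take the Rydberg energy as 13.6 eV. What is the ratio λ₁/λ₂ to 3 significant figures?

0.250

λ ∝ 1/ΔE ∝ 1/(1/n_f² − 1/n_i²), and the Z² and hc factors cancel in the ratio.
λ₁/λ₂ = (1/2² − 1/4²)/(1/1² − 1/2²) = 0.1875/0.7500 = 0.250.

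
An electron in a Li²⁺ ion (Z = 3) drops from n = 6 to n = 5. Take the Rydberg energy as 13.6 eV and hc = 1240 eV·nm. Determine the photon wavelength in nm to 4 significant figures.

828.9 nm

For Z = 3 the level energies scale as Z², so the effective Rydberg energy is 13.6 × 9 = 122.4 eV.
ΔE = 122.4 × (1/5² − 1/6²) = 122.4 × 0.01222 = 1.496 eV.
λ = hc/ΔE = 1240 / 1.496 = 828.9 nm.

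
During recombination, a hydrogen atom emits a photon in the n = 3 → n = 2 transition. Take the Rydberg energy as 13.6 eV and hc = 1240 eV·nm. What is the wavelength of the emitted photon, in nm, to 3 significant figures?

656 nm

ΔE = 13.60 × (1/2² − 1/3²) = 13.60 × 0.1389 = 1.889 eV.
λ = hc/ΔE = 1240 / 1.889 = 656 nm.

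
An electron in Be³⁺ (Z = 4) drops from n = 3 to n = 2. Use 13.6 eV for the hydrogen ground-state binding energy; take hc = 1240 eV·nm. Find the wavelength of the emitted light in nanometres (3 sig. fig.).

For Z = 4 the level energies scale as Z², so the effective Rydberg energy is 13.6 × 16 = 217.6 eV.
ΔE = 217.6 × (1/2² − 1/3²) = 217.6 × 0.1389 = 30.22 eV.
λ = hc/ΔE = 1240 / 30.22 = 41.0 nm.

41.0 nm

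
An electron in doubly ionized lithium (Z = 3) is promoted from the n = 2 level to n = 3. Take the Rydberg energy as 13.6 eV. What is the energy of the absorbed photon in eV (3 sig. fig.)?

The Bohr energies scale as Z², so for Z = 3: E_n = −122.4/n² eV.
E_3 = −122.4/9 = −13.60 eV and E_2 = −122.4/4 = −30.60 eV.
The photon energy is |E_3 − E_2| = 17.0 eV.

17.0 eV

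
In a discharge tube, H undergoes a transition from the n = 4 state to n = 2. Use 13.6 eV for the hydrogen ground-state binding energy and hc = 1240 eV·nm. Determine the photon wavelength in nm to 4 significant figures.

ΔE = 13.60 × (1/2² − 1/4²) = 13.60 × 0.1875 = 2.550 eV.
λ = hc/ΔE = 1240 / 2.550 = 486.3 nm.
This line belongs to the Balmer series.

486.3 nm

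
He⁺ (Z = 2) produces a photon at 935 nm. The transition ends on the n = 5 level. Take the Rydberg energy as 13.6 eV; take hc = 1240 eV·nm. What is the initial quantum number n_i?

n_i = 8

The photon energy is ΔE = hc/λ = 1240 / 935 = 1.326 eV.
With Z = 2, ΔE = 54.40 × (1/n_f² − 1/n_i²), so 1/n_f² − 1/n_i² = 0.02438.
With n_f = 5: 1/n_i² = 1/25 − 0.02438 = 0.01562, so n_i ≈ 8.00.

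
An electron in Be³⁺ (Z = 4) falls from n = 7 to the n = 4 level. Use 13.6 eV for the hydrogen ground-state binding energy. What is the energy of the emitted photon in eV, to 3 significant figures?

9.16 eV

The Bohr energies scale as Z², so for Z = 4: E_n = −217.6/n² eV.
E_7 = −217.6/49 = −4.441 eV and E_4 = −217.6/16 = −13.60 eV.
The photon energy is |E_7 − E_4| = 9.16 eV.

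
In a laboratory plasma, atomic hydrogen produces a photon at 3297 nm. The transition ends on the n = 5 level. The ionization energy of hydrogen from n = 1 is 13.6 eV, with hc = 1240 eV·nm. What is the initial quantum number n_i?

The photon energy is ΔE = hc/λ = 1240 / 3297 = 0.3761 eV.
With Z = 1, ΔE = 13.60 × (1/n_f² − 1/n_i²), so 1/n_f² − 1/n_i² = 0.02765.
With n_f = 5: 1/n_i² = 1/25 − 0.02765 = 0.01235, so n_i ≈ 9.00.

n_i = 9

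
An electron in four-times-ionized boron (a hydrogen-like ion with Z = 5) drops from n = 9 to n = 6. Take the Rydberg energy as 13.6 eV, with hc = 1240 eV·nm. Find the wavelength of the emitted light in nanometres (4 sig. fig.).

236.3 nm

For Z = 5 the level energies scale as Z², so the effective Rydberg energy is 13.6 × 25 = 340.0 eV.
ΔE = 340.0 × (1/6² − 1/9²) = 340.0 × 0.01543 = 5.247 eV.
λ = hc/ΔE = 1240 / 5.247 = 236.3 nm.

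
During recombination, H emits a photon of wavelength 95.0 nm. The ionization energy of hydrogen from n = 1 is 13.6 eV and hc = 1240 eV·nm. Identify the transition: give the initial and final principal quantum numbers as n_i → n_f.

n_i = 5, n_f = 1

The photon energy is ΔE = hc/λ = 1240 / 95.0 = 13.05 eV.
With Z = 1, ΔE = 13.60 × (1/n_f² − 1/n_i²), so 1/n_f² − 1/n_i² = 0.9598.
Trying n_f = 1 gives 1/n_i² = 0.04025, i.e. n_i ≈ 5; this pair matches.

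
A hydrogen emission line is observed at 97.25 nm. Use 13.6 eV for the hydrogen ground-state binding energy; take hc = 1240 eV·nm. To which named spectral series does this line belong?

ΔE = 1240/97.25 = 12.75 eV.
This matches 13.6 × (1/1² − 1/4²), so n_f = 1: the Lyman series.

Lyman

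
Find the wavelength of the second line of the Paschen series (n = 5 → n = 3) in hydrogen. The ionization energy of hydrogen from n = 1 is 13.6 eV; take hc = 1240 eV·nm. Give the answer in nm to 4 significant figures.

The Paschen series terminates on n_f = 3; the second line has n_i = 3+2 = 5.
ΔE = 13.60 × (1/3² − 1/5²) = 0.9671 eV.
λ = 1240 / 0.9671 = 1282 nm.

1282 nm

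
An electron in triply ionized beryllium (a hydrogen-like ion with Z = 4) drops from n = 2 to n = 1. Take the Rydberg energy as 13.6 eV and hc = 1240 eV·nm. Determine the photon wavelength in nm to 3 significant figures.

For Z = 4 the level energies scale as Z², so the effective Rydberg energy is 13.6 × 16 = 217.6 eV.
ΔE = 217.6 × (1/1² − 1/2²) = 217.6 × 0.7500 = 163.2 eV.
λ = hc/ΔE = 1240 / 163.2 = 7.60 nm.

7.60 nm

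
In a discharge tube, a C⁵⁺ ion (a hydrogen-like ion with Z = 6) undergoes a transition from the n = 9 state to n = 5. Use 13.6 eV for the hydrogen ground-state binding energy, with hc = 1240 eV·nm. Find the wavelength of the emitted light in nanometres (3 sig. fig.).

91.6 nm

For Z = 6 the level energies scale as Z², so the effective Rydberg energy is 13.6 × 36 = 489.6 eV.
ΔE = 489.6 × (1/5² − 1/9²) = 489.6 × 0.02765 = 13.54 eV.
λ = hc/ΔE = 1240 / 13.54 = 91.6 nm.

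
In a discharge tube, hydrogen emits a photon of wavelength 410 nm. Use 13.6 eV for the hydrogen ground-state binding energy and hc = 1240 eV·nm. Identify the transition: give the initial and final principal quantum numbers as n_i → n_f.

n_i = 6, n_f = 2

The photon energy is ΔE = hc/λ = 1240 / 410 = 3.024 eV.
With Z = 1, ΔE = 13.60 × (1/n_f² − 1/n_i²), so 1/n_f² − 1/n_i² = 0.2224.
Trying n_f = 2 gives 1/n_i² = 0.02762, i.e. n_i ≈ 6; this pair matches.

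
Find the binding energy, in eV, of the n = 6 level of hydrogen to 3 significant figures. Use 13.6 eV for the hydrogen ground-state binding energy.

E_6 = −13.60/36 = −0.378 eV, so ionization (to E = 0) requires 0.378 eV.

0.378 eV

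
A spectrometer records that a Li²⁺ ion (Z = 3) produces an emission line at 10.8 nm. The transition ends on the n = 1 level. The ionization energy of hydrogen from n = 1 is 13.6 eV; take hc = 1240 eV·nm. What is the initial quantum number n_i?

n_i = 4

The photon energy is ΔE = hc/λ = 1240 / 10.8 = 114.8 eV.
With Z = 3, ΔE = 122.4 × (1/n_f² − 1/n_i²), so 1/n_f² − 1/n_i² = 0.9380.
With n_f = 1: 1/n_i² = 1/1 − 0.9380 = 0.06197, so n_i ≈ 4.02.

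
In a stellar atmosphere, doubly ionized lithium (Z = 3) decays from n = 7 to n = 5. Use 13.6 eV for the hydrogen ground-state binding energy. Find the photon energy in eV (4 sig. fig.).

The Bohr energies scale as Z², so for Z = 3: E_n = −122.4/n² eV.
E_7 = −122.4/49 = −2.498 eV and E_5 = −122.4/25 = −4.896 eV.
The photon energy is |E_7 − E_5| = 2.398 eV.

2.398 eV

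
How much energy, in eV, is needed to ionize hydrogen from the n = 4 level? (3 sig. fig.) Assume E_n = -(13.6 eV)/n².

E_4 = −13.60/16 = −0.850 eV, so ionization (to E = 0) requires 0.850 eV.

0.850 eV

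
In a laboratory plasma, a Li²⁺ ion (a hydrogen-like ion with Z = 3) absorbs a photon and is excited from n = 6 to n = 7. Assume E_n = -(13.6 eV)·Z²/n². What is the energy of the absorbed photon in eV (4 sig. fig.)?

The Bohr energies scale as Z², so for Z = 3: E_n = −122.4/n² eV.
E_7 = −122.4/49 = −2.498 eV and E_6 = −122.4/36 = −3.400 eV.
The photon energy is |E_7 − E_6| = 0.9020 eV.

0.9020 eV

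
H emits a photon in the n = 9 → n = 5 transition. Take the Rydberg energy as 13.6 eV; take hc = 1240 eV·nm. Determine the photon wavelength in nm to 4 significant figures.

ΔE = 13.60 × (1/5² − 1/9²) = 13.60 × 0.02765 = 0.3761 eV.
λ = hc/ΔE = 1240 / 0.3761 = 3297 nm.

3297 nm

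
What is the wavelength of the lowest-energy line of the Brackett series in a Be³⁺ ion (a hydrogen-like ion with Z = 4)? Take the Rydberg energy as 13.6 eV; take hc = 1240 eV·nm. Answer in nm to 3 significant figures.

253 nm

The Brackett series terminates on n_f = 4; the first line has n_i = 4+1 = 5.
ΔE = 217.6 × (1/4² − 1/5²) = 4.896 eV.
λ = 1240 / 4.896 = 253 nm.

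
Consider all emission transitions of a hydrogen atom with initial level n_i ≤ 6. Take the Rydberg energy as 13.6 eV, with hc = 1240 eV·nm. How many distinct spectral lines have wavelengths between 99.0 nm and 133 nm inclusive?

Enumerate all n_i → n_f pairs with 1 ≤ n_f < n_i ≤ 6 and compute λ = 1240 / [13.6·1·(1/n_f² − 1/n_i²)].
Lines falling in [99.0, 133] nm: 3→1 (102.6 nm), 2→1 (121.6 nm).

2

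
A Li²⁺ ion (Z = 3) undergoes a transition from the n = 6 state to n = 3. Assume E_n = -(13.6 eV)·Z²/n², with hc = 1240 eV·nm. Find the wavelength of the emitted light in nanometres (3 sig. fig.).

For Z = 3 the level energies scale as Z², so the effective Rydberg energy is 13.6 × 9 = 122.4 eV.
ΔE = 122.4 × (1/3² − 1/6²) = 122.4 × 0.08333 = 10.20 eV.
λ = hc/ΔE = 1240 / 10.20 = 122 nm.

122 nm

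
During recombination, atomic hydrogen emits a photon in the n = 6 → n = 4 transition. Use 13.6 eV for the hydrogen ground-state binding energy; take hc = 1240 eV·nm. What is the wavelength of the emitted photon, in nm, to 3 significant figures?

ΔE = 13.60 × (1/4² − 1/6²) = 13.60 × 0.03472 = 0.4722 eV.
λ = hc/ΔE = 1240 / 0.4722 = 2630 nm.
This line belongs to the Brackett series.

2630 nm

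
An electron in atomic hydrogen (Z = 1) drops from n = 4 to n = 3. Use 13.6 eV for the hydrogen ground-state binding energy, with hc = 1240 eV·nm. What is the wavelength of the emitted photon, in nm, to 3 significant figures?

ΔE = 13.60 × (1/3² − 1/4²) = 13.60 × 0.04861 = 0.6611 eV.
λ = hc/ΔE = 1240 / 0.6611 = 1880 nm.
This line belongs to the Paschen series.

1880 nm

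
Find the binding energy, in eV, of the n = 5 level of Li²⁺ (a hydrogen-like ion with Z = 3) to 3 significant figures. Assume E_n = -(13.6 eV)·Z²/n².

E_n = −13.6 Z²/n² = −122.4/n² eV for Z = 3.
E_5 = −122.4/25 = −4.90 eV, so ionization (to E = 0) requires 4.90 eV.

4.90 eV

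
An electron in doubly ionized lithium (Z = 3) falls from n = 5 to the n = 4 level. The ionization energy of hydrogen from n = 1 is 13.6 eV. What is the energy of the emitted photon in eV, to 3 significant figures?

2.75 eV

The Bohr energies scale as Z², so for Z = 3: E_n = −122.4/n² eV.
E_5 = −122.4/25 = −4.896 eV and E_4 = −122.4/16 = −7.650 eV.
The photon energy is |E_5 − E_4| = 2.75 eV.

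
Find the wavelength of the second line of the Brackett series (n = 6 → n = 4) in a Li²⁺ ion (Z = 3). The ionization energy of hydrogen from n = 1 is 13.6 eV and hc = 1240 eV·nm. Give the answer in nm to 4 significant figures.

291.8 nm

The Brackett series terminates on n_f = 4; the second line has n_i = 4+2 = 6.
ΔE = 122.4 × (1/4² − 1/6²) = 4.250 eV.
λ = 1240 / 4.250 = 291.8 nm.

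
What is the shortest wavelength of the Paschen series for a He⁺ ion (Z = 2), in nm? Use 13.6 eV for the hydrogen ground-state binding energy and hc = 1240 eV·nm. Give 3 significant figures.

205 nm

The Paschen series has lower level n_f = 3; the series limit corresponds to n_i → ∞.
ΔE_max = 13.6 × 4 / 3² = 6.044 eV.
λ_min = 1240 / 6.044 = 205 nm.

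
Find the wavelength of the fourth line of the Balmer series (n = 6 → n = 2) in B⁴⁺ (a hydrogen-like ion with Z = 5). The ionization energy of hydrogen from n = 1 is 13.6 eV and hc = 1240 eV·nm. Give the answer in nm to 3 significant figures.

16.4 nm

The Balmer series terminates on n_f = 2; the fourth line has n_i = 2+4 = 6.
ΔE = 340.0 × (1/2² − 1/6²) = 75.56 eV.
λ = 1240 / 75.56 = 16.4 nm.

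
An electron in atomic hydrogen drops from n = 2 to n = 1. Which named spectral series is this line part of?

Lyman

The series is set by the lower level: n_f = 1 is the Lyman series.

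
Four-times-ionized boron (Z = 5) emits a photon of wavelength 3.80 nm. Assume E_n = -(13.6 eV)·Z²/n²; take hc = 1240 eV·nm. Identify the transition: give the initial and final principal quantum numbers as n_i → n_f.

The photon energy is ΔE = hc/λ = 1240 / 3.80 = 326.3 eV.
With Z = 5, ΔE = 340.0 × (1/n_f² − 1/n_i²), so 1/n_f² − 1/n_i² = 0.9598.
Trying n_f = 1 gives 1/n_i² = 0.04025, i.e. n_i ≈ 5; this pair matches.

n_i = 5, n_f = 1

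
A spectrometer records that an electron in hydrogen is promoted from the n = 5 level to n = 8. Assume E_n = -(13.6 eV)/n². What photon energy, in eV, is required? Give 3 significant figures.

0.332 eV

E_8 = −13.60/64 = −0.2125 eV and E_5 = −13.60/25 = −0.5440 eV.
The photon energy is |E_8 − E_5| = 0.332 eV.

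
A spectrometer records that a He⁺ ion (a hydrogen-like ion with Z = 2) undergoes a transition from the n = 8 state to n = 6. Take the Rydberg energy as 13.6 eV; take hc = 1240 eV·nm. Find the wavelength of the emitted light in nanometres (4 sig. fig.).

1876 nm

For Z = 2 the level energies scale as Z², so the effective Rydberg energy is 13.6 × 4 = 54.40 eV.
ΔE = 54.40 × (1/6² − 1/8²) = 54.40 × 0.01215 = 0.6611 eV.
λ = hc/ΔE = 1240 / 0.6611 = 1876 nm.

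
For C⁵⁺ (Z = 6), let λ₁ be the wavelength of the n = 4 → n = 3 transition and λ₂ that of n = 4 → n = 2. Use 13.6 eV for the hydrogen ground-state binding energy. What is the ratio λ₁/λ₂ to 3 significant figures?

3.86

λ ∝ 1/ΔE ∝ 1/(1/n_f² − 1/n_i²), and the Z² and hc factors cancel in the ratio.
λ₁/λ₂ = (1/2² − 1/4²)/(1/3² − 1/4²) = 0.1875/0.04861 = 3.86.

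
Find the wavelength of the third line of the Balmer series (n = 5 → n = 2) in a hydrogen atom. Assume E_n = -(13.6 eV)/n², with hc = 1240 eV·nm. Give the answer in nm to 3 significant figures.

The Balmer series terminates on n_f = 2; the third line has n_i = 2+3 = 5.
ΔE = 13.60 × (1/2² − 1/5²) = 2.856 eV.
λ = 1240 / 2.856 = 434 nm.

434 nm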